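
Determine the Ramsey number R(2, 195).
R(2, 195) = 195

R(2, k) = k for all k ≥ 2: in a 2-colouring of K_k, either some edge is red (a red K_2) or all edges are blue (a blue K_k). And K_{194} coloured all-blue has no blue K_195, so R(2, 195) > 194. Hence R(2, 195) = 195.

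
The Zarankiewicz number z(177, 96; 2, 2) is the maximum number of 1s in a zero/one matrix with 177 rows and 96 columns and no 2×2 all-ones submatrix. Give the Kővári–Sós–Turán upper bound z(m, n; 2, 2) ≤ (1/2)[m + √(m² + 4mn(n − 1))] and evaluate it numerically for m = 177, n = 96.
z(177, 96; 2, 2) ≤ (1/2)[177 + √(177² + 4·177·96·95)] = (1/2)[177 + √6488289] = 1362.106

Kővári–Sós–Turán: let r_1, ..., r_177 be the row sums and z = Σ r_i the total number of 1s. Each pair of columns can share at most one row with both entries 1 (else a 2×2 all-ones block appears), so Σ_i C(r_i, 2) ≤ C(96, 2) = 4560. By convexity Σ_i C(r_i, 2) ≥ 177·C(z/177, 2) = z(z − 177)/(2·177), giving z² − 177z − 177·96·95 ≤ 0 and hence z ≤ (1/2)[177 + √(31329 + 4·1614240)] = (1/2)[177 + √6488289] ≈ (1/2)(177 + 2547.212) = 1362.106.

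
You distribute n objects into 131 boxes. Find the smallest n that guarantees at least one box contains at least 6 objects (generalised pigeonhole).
n = (6 − 1)·131 + 1 = 656

By the generalised pigeonhole principle, to guarantee some box contains ≥ r objects we need more than (r − 1) · k objects total. Threshold: n = (r − 1) · k + 1. With r = 6 and k = 131: n = 5 · 131 + 1 = 655 + 1 = 656. For n = 655 = 5 · 131, we can put exactly 5 objects in every box, avoiding 6 in any single one — so 656 is tight.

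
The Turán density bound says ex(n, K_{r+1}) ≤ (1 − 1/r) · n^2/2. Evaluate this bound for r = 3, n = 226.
Turán density bound = (2/3) · 226^2/2 = 51076/3 ≈ 17025.3333

Turán's theorem: ex(n, K_{r+1}) is achieved by the complete r-partite Turán graph T(n, r) with parts as balanced as possible, and is at most (1 − 1/r) · n^2/2. For r = 3, n = 226: the density bound is (2/3) · 51076/2 = 51076/3 ≈ 17025.3333. The integer-valued extremum is e(T(226, 3)) = 17025, which is strictly less than the density bound 51076/3 since 3 ∤ 226 (the parts of T(226, 3) cannot all be equal).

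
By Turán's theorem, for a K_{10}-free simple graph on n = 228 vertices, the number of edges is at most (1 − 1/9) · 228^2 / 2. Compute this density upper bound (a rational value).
Turán density bound = (8/9) · 228^2/2 = 23104

Turán's theorem: ex(n, K_{r+1}) is achieved by the complete r-partite Turán graph T(n, r) with parts as balanced as possible, and is at most (1 − 1/r) · n^2/2. For r = 9, n = 228: the density bound is (8/9) · 51984/2 = 23104. The integer-valued extremum is e(T(228, 9)) = 23103, which is strictly less than the density bound 23104 since 9 ∤ 228 (the parts of T(228, 9) cannot all be equal).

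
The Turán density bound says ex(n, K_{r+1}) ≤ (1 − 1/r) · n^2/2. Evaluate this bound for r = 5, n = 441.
Turán density bound = (4/5) · 441^2/2 = 388962/5 ≈ 77792.4

Turán's theorem: ex(n, K_{r+1}) is achieved by the complete r-partite Turán graph T(n, r) with parts as balanced as possible, and is at most (1 − 1/r) · n^2/2. For r = 5, n = 441: the density bound is (4/5) · 194481/2 = 388962/5 ≈ 77792.4. The integer-valued extremum is e(T(441, 5)) = 77792, which is strictly less than the density bound 388962/5 since 5 ∤ 441 (the parts of T(441, 5) cannot all be equal).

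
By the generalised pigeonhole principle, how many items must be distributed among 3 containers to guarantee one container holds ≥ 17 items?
n = (17 − 1)·3 + 1 = 49

By the generalised pigeonhole principle, to guarantee some box contains ≥ r objects we need more than (r − 1) · k objects total. Threshold: n = (r − 1) · k + 1. With r = 17 and k = 3: n = 16 · 3 + 1 = 48 + 1 = 49. For n = 48 = 16 · 3, we can put exactly 16 objects in every box, avoiding 17 in any single one — so 49 is tight.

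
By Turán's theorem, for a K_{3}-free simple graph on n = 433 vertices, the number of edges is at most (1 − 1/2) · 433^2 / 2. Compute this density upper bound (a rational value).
Turán density bound = (1/2) · 433^2/2 = 187489/4 ≈ 46872.25

Turán's theorem: ex(n, K_{r+1}) is achieved by the complete r-partite Turán graph T(n, r) with parts as balanced as possible, and is at most (1 − 1/r) · n^2/2. For r = 2, n = 433: the density bound is (1/2) · 187489/2 = 187489/4 ≈ 46872.25. The integer-valued extremum is e(T(433, 2)) = 46872, which is strictly less than the density bound 187489/4 since 2 ∤ 433 (the parts of T(433, 2) cannot all be equal).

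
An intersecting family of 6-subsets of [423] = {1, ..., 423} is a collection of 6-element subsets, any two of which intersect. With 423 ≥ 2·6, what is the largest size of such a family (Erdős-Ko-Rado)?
max |F| = C(422, 5) = 108906273014

Erdős-Ko-Rado (1961): when n ≥ 2k, max |F| = C(n−1, k−1). The bound is attained by the star {A : i ∈ A} for any fixed i ∈ [n]. Here C(423−1, 6−1) = C(422, 5) = 108906273014.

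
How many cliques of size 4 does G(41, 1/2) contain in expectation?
E[# K_4] = C(41, 4) · (1/2)^C(4, 2) = 101270 / 2^6 = 50635/32 = 1582.34375

For each 4-subset S of vertices (there are C(41, 4) = 101270 such S), let X_S = 1 if S induces a K_4 (all C(4, 2) = 6 edges present). Then P(X_S = 1) = (1/2)^6 = 1/64. By linearity of expectation, E[# K_4] = C(41, 4) · (1/2)^6 = 101270 / 64 = 50635/32 = 1582.34375.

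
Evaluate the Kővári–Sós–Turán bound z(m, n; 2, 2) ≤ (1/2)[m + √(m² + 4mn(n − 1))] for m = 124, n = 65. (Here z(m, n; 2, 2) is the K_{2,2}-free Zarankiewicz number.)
z(124, 65; 2, 2) ≤ (1/2)[124 + √(124² + 4·124·65·64)] = (1/2)[124 + √2078736] = 782.8911

Kővári–Sós–Turán: let r_1, ..., r_124 be the row sums and z = Σ r_i the total number of 1s. Each pair of columns can share at most one row with both entries 1 (else a 2×2 all-ones block appears), so Σ_i C(r_i, 2) ≤ C(65, 2) = 2080. By convexity Σ_i C(r_i, 2) ≥ 124·C(z/124, 2) = z(z − 124)/(2·124), giving z² − 124z − 124·65·64 ≤ 0 and hence z ≤ (1/2)[124 + √(15376 + 4·515840)] = (1/2)[124 + √2078736] ≈ (1/2)(124 + 1441.7822) = 782.8911.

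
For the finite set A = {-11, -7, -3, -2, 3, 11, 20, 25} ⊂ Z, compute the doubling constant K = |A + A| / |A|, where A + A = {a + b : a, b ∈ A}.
K = |A + A| / |A| = 28/8 = 7/2

Enumerate A + A = {a + b : a, b ∈ A}. With |A| = 8, there are |A|^2 = 64 ordered sum pairs; collecting distinct values, A + A = {-22, -18, -14, -13, -10, -9, -8, -6, -5, -4, 0, 1, 4, 6, 8, 9, 13, 14, 17, 18, 22, 23, 28, 31, 36, 40, 45, 50}, so |A + A| = 28. Thus K = 28/8 = 7/2. For comparison, the minimum possible |A + A| over all 8-element sets is 2·8 − 1 = 15 (so min K = 15/8), attained only by arithmetic progressions.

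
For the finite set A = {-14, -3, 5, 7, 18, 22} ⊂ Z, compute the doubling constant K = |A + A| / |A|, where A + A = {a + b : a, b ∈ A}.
K = |A + A| / |A| = 20/6 = 10/3

Enumerate A + A = {a + b : a, b ∈ A}. With |A| = 6, there are |A|^2 = 36 ordered sum pairs; collecting distinct values, A + A = {-28, -17, -9, -7, -6, 2, 4, 8, 10, 12, 14, 15, 19, 23, 25, 27, 29, 36, 40, 44}, so |A + A| = 20. Thus K = 20/6 = 10/3. For comparison, the minimum possible |A + A| over all 6-element sets is 2·6 − 1 = 11 (so min K = 11/6), attained only by arithmetic progressions.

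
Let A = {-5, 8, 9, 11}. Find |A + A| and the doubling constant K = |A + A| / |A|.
K = |A + A| / |A| = 10/4 = 5/2

Enumerate A + A = {a + b : a, b ∈ A}. With |A| = 4, there are |A|^2 = 16 ordered sum pairs; collecting distinct values, A + A = {-10, 3, 4, 6, 16, 17, 18, 19, 20, 22}, so |A + A| = 10. Thus K = 10/4 = 5/2. For comparison, the minimum possible |A + A| over all 4-element sets is 2·4 − 1 = 7 (so min K = 7/4), attained only by arithmetic progressions.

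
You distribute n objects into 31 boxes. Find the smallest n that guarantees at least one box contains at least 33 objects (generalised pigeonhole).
n = (33 − 1)·31 + 1 = 993

By the generalised pigeonhole principle, to guarantee some box contains ≥ r objects we need more than (r − 1) · k objects total. Threshold: n = (r − 1) · k + 1. With r = 33 and k = 31: n = 32 · 31 + 1 = 992 + 1 = 993. For n = 992 = 32 · 31, we can put exactly 32 objects in every box, avoiding 33 in any single one — so 993 is tight.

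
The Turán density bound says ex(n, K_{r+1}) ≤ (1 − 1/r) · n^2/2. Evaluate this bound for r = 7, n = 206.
Turán density bound = (6/7) · 206^2/2 = 127308/7 ≈ 18186.8571

Turán's theorem: ex(n, K_{r+1}) is achieved by the complete r-partite Turán graph T(n, r) with parts as balanced as possible, and is at most (1 − 1/r) · n^2/2. For r = 7, n = 206: the density bound is (6/7) · 42436/2 = 127308/7 ≈ 18186.8571. The integer-valued extremum is e(T(206, 7)) = 18186, which is strictly less than the density bound 127308/7 since 7 ∤ 206 (the parts of T(206, 7) cannot all be equal).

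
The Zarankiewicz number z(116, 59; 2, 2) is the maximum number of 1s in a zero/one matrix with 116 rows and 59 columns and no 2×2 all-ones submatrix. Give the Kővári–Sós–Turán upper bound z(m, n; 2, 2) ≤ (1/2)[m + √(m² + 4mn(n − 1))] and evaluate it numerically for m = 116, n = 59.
z(116, 59; 2, 2) ≤ (1/2)[116 + √(116² + 4·116·59·58)] = (1/2)[116 + √1601264] = 690.7053

Kővári–Sós–Turán: let r_1, ..., r_116 be the row sums and z = Σ r_i the total number of 1s. Each pair of columns can share at most one row with both entries 1 (else a 2×2 all-ones block appears), so Σ_i C(r_i, 2) ≤ C(59, 2) = 1711. By convexity Σ_i C(r_i, 2) ≥ 116·C(z/116, 2) = z(z − 116)/(2·116), giving z² − 116z − 116·59·58 ≤ 0 and hence z ≤ (1/2)[116 + √(13456 + 4·396952)] = (1/2)[116 + √1601264] ≈ (1/2)(116 + 1265.4106) = 690.7053.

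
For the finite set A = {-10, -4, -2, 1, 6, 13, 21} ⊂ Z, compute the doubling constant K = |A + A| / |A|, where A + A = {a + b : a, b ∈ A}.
K = |A + A| / |A| = 24/7

Enumerate A + A = {a + b : a, b ∈ A}. With |A| = 7, there are |A|^2 = 49 ordered sum pairs; collecting distinct values, A + A = {-20, -14, -12, -9, -8, -6, -4, -3, -1, 2, 3, 4, 7, 9, 11, 12, 14, 17, 19, 22, 26, 27, 34, 42}, so |A + A| = 24. Thus K = 24/7. For comparison, the minimum possible |A + A| over all 7-element sets is 2·7 − 1 = 13 (so min K = 13/7), attained only by arithmetic progressions.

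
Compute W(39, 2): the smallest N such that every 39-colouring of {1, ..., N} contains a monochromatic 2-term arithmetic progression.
W(39, 2) = 39 + 1 = 40

A 2-term AP is any pair of integers, so a monochromatic 2-AP exists iff some colour is used at least twice. With 39 colours, the colouring i ↦ i on {1, ..., 39} uses each colour once, avoiding any monochromatic pair, so W(39, 2) > 39. For {1, ..., 40}, pigeonhole forces two integers of the same colour, which form a monochromatic 2-AP. Hence W(39, 2) = 40.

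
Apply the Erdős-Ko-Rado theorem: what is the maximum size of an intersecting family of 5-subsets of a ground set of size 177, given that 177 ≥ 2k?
max |F| = C(176, 4) = 38630900

The Erdős-Ko-Rado theorem states: for n ≥ 2k, an intersecting family of k-subsets of an n-element set has size at most C(n − 1, k − 1), with equality for 'star' families {A ⊆ [n] : |A| = k, i ∈ A} (fix an element i). For n = 177, k = 5: C(176, 4) = 38630900.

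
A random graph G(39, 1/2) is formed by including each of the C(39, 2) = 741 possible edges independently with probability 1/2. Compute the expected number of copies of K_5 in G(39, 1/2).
E[# K_5] = C(39, 5) · (1/2)^C(5, 2) = 575757 / 2^10 ≈ 562.262695

For each 5-subset S of vertices (there are C(39, 5) = 575757 such S), let X_S = 1 if S induces a K_5 (all C(5, 2) = 10 edges present). Then P(X_S = 1) = (1/2)^10 = 1/1024. By linearity of expectation, E[# K_5] = C(39, 5) · (1/2)^10 = 575757 / 1024 ≈ 562.262695.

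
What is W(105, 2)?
W(105, 2) = 105 + 1 = 106

A 2-term AP is any pair of integers, so a monochromatic 2-AP exists iff some colour is used at least twice. With 105 colours, the colouring i ↦ i on {1, ..., 105} uses each colour once, avoiding any monochromatic pair, so W(105, 2) > 105. For {1, ..., 106}, pigeonhole forces two integers of the same colour, which form a monochromatic 2-AP. Hence W(105, 2) = 106.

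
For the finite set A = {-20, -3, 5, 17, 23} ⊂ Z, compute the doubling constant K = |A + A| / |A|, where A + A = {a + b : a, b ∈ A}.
K = |A + A| / |A| = 15/5 = 3

Enumerate A + A = {a + b : a, b ∈ A}. With |A| = 5, there are |A|^2 = 25 ordered sum pairs; collecting distinct values, A + A = {-40, -23, -15, -6, -3, 2, 3, 10, 14, 20, 22, 28, 34, 40, 46}, so |A + A| = 15. Thus K = 15/5 = 3. For comparison, the minimum possible |A + A| over all 5-element sets is 2·5 − 1 = 9 (so min K = 9/5), attained only by arithmetic progressions.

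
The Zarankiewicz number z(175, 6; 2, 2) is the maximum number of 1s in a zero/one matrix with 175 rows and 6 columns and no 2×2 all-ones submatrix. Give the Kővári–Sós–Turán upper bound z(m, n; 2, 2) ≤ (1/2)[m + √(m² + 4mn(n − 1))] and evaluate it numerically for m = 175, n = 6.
z(175, 6; 2, 2) ≤ (1/2)[175 + √(175² + 4·175·6·5)] = (1/2)[175 + √51625] = 201.1057

Kővári–Sós–Turán: let r_1, ..., r_175 be the row sums and z = Σ r_i the total number of 1s. Each pair of columns can share at most one row with both entries 1 (else a 2×2 all-ones block appears), so Σ_i C(r_i, 2) ≤ C(6, 2) = 15. By convexity Σ_i C(r_i, 2) ≥ 175·C(z/175, 2) = z(z − 175)/(2·175), giving z² − 175z − 175·6·5 ≤ 0 and hence z ≤ (1/2)[175 + √(30625 + 4·5250)] = (1/2)[175 + √51625] ≈ (1/2)(175 + 227.2114) = 201.1057.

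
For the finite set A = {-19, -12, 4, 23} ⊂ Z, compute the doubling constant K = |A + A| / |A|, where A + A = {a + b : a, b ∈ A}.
K = |A + A| / |A| = 10/4 = 5/2

Enumerate A + A = {a + b : a, b ∈ A}. With |A| = 4, there are |A|^2 = 16 ordered sum pairs; collecting distinct values, A + A = {-38, -31, -24, -15, -8, 4, 8, 11, 27, 46}, so |A + A| = 10. Thus K = 10/4 = 5/2. For comparison, the minimum possible |A + A| over all 4-element sets is 2·4 − 1 = 7 (so min K = 7/4), attained only by arithmetic progressions.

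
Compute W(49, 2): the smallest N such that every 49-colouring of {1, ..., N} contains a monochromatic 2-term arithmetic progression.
W(49, 2) = 49 + 1 = 50

A 2-term AP is any pair of integers, so a monochromatic 2-AP exists iff some colour is used at least twice. With 49 colours, the colouring i ↦ i on {1, ..., 49} uses each colour once, avoiding any monochromatic pair, so W(49, 2) > 49. For {1, ..., 50}, pigeonhole forces two integers of the same colour, which form a monochromatic 2-AP. Hence W(49, 2) = 50.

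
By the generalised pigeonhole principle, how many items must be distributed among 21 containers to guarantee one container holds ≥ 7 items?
n = (7 − 1)·21 + 1 = 127

By the generalised pigeonhole principle, to guarantee some box contains ≥ r objects we need more than (r − 1) · k objects total. Threshold: n = (r − 1) · k + 1. With r = 7 and k = 21: n = 6 · 21 + 1 = 126 + 1 = 127. For n = 126 = 6 · 21, we can put exactly 6 objects in every box, avoiding 7 in any single one — so 127 is tight.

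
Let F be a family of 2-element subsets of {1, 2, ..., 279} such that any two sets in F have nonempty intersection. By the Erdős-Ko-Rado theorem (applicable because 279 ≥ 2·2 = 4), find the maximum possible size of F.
max |F| = C(278, 1) = 278

Erdős-Ko-Rado (1961): when n ≥ 2k, max |F| = C(n−1, k−1). The bound is attained by the star {A : i ∈ A} for any fixed i ∈ [n]. Here C(279−1, 2−1) = C(278, 1) = 278.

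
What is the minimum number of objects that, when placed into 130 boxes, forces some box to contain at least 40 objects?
n = (40 − 1)·130 + 1 = 5071

By the generalised pigeonhole principle, to guarantee some box contains ≥ r objects we need more than (r − 1) · k objects total. Threshold: n = (r − 1) · k + 1. With r = 40 and k = 130: n = 39 · 130 + 1 = 5070 + 1 = 5071. For n = 5070 = 39 · 130, we can put exactly 39 objects in every box, avoiding 40 in any single one — so 5071 is tight.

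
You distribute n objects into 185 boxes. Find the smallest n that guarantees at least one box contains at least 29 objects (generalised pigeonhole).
n = (29 − 1)·185 + 1 = 5181

By the generalised pigeonhole principle, to guarantee some box contains ≥ r objects we need more than (r − 1) · k objects total. Threshold: n = (r − 1) · k + 1. With r = 29 and k = 185: n = 28 · 185 + 1 = 5180 + 1 = 5181. For n = 5180 = 28 · 185, we can put exactly 28 objects in every box, avoiding 29 in any single one — so 5181 is tight.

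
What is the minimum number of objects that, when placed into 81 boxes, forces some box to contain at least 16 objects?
n = (16 − 1)·81 + 1 = 1216

By the generalised pigeonhole principle, to guarantee some box contains ≥ r objects we need more than (r − 1) · k objects total. Threshold: n = (r − 1) · k + 1. With r = 16 and k = 81: n = 15 · 81 + 1 = 1215 + 1 = 1216. For n = 1215 = 15 · 81, we can put exactly 15 objects in every box, avoiding 16 in any single one — so 1216 is tight.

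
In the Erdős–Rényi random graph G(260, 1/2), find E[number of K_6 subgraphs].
E[# K_6] = C(260, 6) · (1/2)^C(6, 2) = 404830840960 / 2^15 = 3162740945/256 ≈ 12354456.816406

For each 6-subset S of vertices (there are C(260, 6) = 404830840960 such S), let X_S = 1 if S induces a K_6 (all C(6, 2) = 15 edges present). Then P(X_S = 1) = (1/2)^15 = 1/32768. By linearity of expectation, E[# K_6] = C(260, 6) · (1/2)^15 = 404830840960 / 32768 = 3162740945/256 ≈ 12354456.816406.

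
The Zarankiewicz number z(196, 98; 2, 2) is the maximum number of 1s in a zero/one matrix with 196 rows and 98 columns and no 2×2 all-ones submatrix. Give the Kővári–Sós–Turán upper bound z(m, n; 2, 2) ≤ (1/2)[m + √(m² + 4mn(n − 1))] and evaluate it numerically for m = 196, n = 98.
z(196, 98; 2, 2) ≤ (1/2)[196 + √(196² + 4·196·98·97)] = (1/2)[196 + √7491120] = 1466.4955

Kővári–Sós–Turán: let r_1, ..., r_196 be the row sums and z = Σ r_i the total number of 1s. Each pair of columns can share at most one row with both entries 1 (else a 2×2 all-ones block appears), so Σ_i C(r_i, 2) ≤ C(98, 2) = 4753. By convexity Σ_i C(r_i, 2) ≥ 196·C(z/196, 2) = z(z − 196)/(2·196), giving z² − 196z − 196·98·97 ≤ 0 and hence z ≤ (1/2)[196 + √(38416 + 4·1863176)] = (1/2)[196 + √7491120] ≈ (1/2)(196 + 2736.991) = 1466.4955.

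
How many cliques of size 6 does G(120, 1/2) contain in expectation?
E[# K_6] = C(120, 6) · (1/2)^C(6, 2) = 3652745460 / 2^15 = 913186365/8192 ≈ 111472.944946

For each 6-subset S of vertices (there are C(120, 6) = 3652745460 such S), let X_S = 1 if S induces a K_6 (all C(6, 2) = 15 edges present). Then P(X_S = 1) = (1/2)^15 = 1/32768. By linearity of expectation, E[# K_6] = C(120, 6) · (1/2)^15 = 3652745460 / 32768 = 913186365/8192 ≈ 111472.944946.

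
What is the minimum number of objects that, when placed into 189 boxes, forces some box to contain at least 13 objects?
n = (13 − 1)·189 + 1 = 2269

By the generalised pigeonhole principle, to guarantee some box contains ≥ r objects we need more than (r − 1) · k objects total. Threshold: n = (r − 1) · k + 1. With r = 13 and k = 189: n = 12 · 189 + 1 = 2268 + 1 = 2269. For n = 2268 = 12 · 189, we can put exactly 12 objects in every box, avoiding 13 in any single one — so 2269 is tight.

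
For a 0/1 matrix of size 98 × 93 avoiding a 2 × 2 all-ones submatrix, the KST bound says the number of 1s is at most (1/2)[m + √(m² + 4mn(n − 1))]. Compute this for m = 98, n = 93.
z(98, 93; 2, 2) ≤ (1/2)[98 + √(98² + 4·98·93·92)] = (1/2)[98 + √3363556] = 966

Kővári–Sós–Turán: let r_1, ..., r_98 be the row sums and z = Σ r_i the total number of 1s. Each pair of columns can share at most one row with both entries 1 (else a 2×2 all-ones block appears), so Σ_i C(r_i, 2) ≤ C(93, 2) = 4278. By convexity Σ_i C(r_i, 2) ≥ 98·C(z/98, 2) = z(z − 98)/(2·98), giving z² − 98z − 98·93·92 ≤ 0 and hence z ≤ (1/2)[98 + √(9604 + 4·838488)] = (1/2)[98 + √3363556] ≈ (1/2)(98 + 1834) = 966.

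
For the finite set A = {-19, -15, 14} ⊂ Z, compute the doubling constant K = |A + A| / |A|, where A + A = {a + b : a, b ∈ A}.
K = |A + A| / |A| = 6/3 = 2

Enumerate A + A = {a + b : a, b ∈ A}. With |A| = 3, there are |A|^2 = 9 ordered sum pairs; collecting distinct values, A + A = {-38, -34, -30, -5, -1, 28}, so |A + A| = 6. Thus K = 6/3 = 2. For comparison, the minimum possible |A + A| over all 3-element sets is 2·3 − 1 = 5 (so min K = 5/3), attained only by arithmetic progressions.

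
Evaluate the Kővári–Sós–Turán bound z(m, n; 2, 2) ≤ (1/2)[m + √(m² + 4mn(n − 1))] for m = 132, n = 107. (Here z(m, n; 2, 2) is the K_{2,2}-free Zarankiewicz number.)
z(132, 107; 2, 2) ≤ (1/2)[132 + √(132² + 4·132·107·106)] = (1/2)[132 + √6006000] = 1291.3571

Kővári–Sós–Turán: let r_1, ..., r_132 be the row sums and z = Σ r_i the total number of 1s. Each pair of columns can share at most one row with both entries 1 (else a 2×2 all-ones block appears), so Σ_i C(r_i, 2) ≤ C(107, 2) = 5671. By convexity Σ_i C(r_i, 2) ≥ 132·C(z/132, 2) = z(z − 132)/(2·132), giving z² − 132z − 132·107·106 ≤ 0 and hence z ≤ (1/2)[132 + √(17424 + 4·1497144)] = (1/2)[132 + √6006000] ≈ (1/2)(132 + 2450.7142) = 1291.3571.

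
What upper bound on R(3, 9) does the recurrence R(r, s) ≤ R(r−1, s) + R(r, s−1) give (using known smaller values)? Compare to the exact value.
R(3, 9) ≤ R(2, 9) + R(3, 8) = 9 + 28 = 37; exact value R(3, 9) = 36.

The Erdős–Szekeres recurrence R(r, s) ≤ R(r−1, s) + R(r, s−1) applied to (r, s) = (3, 9) gives
  R(3, 9) ≤ R(2, 9) + R(3, 8) = 9 + 28 = 37.
(Recall R(2, k) = k and R is symmetric.) The recurrence is not tight here (it gives 37, but the exact value is R(3, 9) = 36); the tight upper bound requires a sharper argument than the simple recurrence, combined with a lower-bound construction on K_{35}.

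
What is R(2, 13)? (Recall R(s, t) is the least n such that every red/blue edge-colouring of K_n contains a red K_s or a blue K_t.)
R(2, 13) = 13

R(2, k) = k for all k ≥ 2: in a 2-colouring of K_k, either some edge is red (a red K_2) or all edges are blue (a blue K_k). And K_{12} coloured all-blue has no blue K_13, so R(2, 13) > 12. Hence R(2, 13) = 13.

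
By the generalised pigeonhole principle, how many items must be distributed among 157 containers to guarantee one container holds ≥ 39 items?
n = (39 − 1)·157 + 1 = 5967

By the generalised pigeonhole principle, to guarantee some box contains ≥ r objects we need more than (r − 1) · k objects total. Threshold: n = (r − 1) · k + 1. With r = 39 and k = 157: n = 38 · 157 + 1 = 5966 + 1 = 5967. For n = 5966 = 38 · 157, we can put exactly 38 objects in every box, avoiding 39 in any single one — so 5967 is tight.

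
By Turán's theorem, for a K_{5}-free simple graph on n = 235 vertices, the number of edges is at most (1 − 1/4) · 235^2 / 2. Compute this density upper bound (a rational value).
Turán density bound = (3/4) · 235^2/2 = 165675/8 ≈ 20709.375

Turán's theorem: ex(n, K_{r+1}) is achieved by the complete r-partite Turán graph T(n, r) with parts as balanced as possible, and is at most (1 − 1/r) · n^2/2. For r = 4, n = 235: the density bound is (3/4) · 55225/2 = 165675/8 ≈ 20709.375. The integer-valued extremum is e(T(235, 4)) = 20709, which is strictly less than the density bound 165675/8 since 4 ∤ 235 (the parts of T(235, 4) cannot all be equal).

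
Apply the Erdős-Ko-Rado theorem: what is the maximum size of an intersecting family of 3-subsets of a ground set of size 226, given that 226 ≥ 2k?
max |F| = C(225, 2) = 25200

The Erdős-Ko-Rado theorem states: for n ≥ 2k, an intersecting family of k-subsets of an n-element set has size at most C(n − 1, k − 1), with equality for 'star' families {A ⊆ [n] : |A| = k, i ∈ A} (fix an element i). For n = 226, k = 3: C(225, 2) = 25200.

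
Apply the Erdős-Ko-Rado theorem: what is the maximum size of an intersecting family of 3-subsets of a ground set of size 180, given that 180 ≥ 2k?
max |F| = C(179, 2) = 15931

The Erdős-Ko-Rado theorem states: for n ≥ 2k, an intersecting family of k-subsets of an n-element set has size at most C(n − 1, k − 1), with equality for 'star' families {A ⊆ [n] : |A| = k, i ∈ A} (fix an element i). For n = 180, k = 3: C(179, 2) = 15931.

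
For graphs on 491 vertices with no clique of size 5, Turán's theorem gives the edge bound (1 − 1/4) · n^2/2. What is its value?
Turán density bound = (3/4) · 491^2/2 = 723243/8 ≈ 90405.375

Turán's theorem: ex(n, K_{r+1}) is achieved by the complete r-partite Turán graph T(n, r) with parts as balanced as possible, and is at most (1 − 1/r) · n^2/2. For r = 4, n = 491: the density bound is (3/4) · 241081/2 = 723243/8 ≈ 90405.375. The integer-valued extremum is e(T(491, 4)) = 90405, which is strictly less than the density bound 723243/8 since 4 ∤ 491 (the parts of T(491, 4) cannot all be equal).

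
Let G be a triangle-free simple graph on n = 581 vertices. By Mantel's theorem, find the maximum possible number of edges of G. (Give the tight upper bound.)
ex(581, K_3) = ⌊581^2/4⌋ = 84390

Mantel (1907): a triangle-free graph on n vertices has at most ⌊n^2/4⌋ edges, with equality for the complete bipartite graph K_{⌊n/2⌋, ⌈n/2⌉}. For n = 581: ⌊581^2/4⌋ = ⌊337561/4⌋ = 84390. The extremal graph is K_{290, 291}, which has 290·291 = 84390 edges.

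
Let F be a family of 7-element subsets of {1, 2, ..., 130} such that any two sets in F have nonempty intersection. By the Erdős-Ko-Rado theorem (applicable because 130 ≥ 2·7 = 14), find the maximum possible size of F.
max |F| = C(129, 6) = 5688177600

Erdős-Ko-Rado (1961): when n ≥ 2k, max |F| = C(n−1, k−1). The bound is attained by the star {A : i ∈ A} for any fixed i ∈ [n]. Here C(130−1, 7−1) = C(129, 6) = 5688177600.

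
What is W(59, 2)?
W(59, 2) = 59 + 1 = 60

A 2-term AP is any pair of integers, so a monochromatic 2-AP exists iff some colour is used at least twice. With 59 colours, the colouring i ↦ i on {1, ..., 59} uses each colour once, avoiding any monochromatic pair, so W(59, 2) > 59. For {1, ..., 60}, pigeonhole forces two integers of the same colour, which form a monochromatic 2-AP. Hence W(59, 2) = 60.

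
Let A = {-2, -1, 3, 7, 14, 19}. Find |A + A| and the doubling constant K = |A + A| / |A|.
K = |A + A| / |A| = 19/6

Enumerate A + A = {a + b : a, b ∈ A}. With |A| = 6, there are |A|^2 = 36 ordered sum pairs; collecting distinct values, A + A = {-4, -3, -2, 1, 2, 5, 6, 10, 12, 13, 14, 17, 18, 21, 22, 26, 28, 33, 38}, so |A + A| = 19. Thus K = 19/6. For comparison, the minimum possible |A + A| over all 6-element sets is 2·6 − 1 = 11 (so min K = 11/6), attained only by arithmetic progressions.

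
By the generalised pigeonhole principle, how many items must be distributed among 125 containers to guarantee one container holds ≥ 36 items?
n = (36 − 1)·125 + 1 = 4376

By the generalised pigeonhole principle, to guarantee some box contains ≥ r objects we need more than (r − 1) · k objects total. Threshold: n = (r − 1) · k + 1. With r = 36 and k = 125: n = 35 · 125 + 1 = 4375 + 1 = 4376. For n = 4375 = 35 · 125, we can put exactly 35 objects in every box, avoiding 36 in any single one — so 4376 is tight.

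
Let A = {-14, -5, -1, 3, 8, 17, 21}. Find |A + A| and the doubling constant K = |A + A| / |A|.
K = |A + A| / |A| = 21/7 = 3

Enumerate A + A = {a + b : a, b ∈ A}. With |A| = 7, there are |A|^2 = 49 ordered sum pairs; collecting distinct values, A + A = {-28, -19, -15, -11, -10, -6, -2, 2, 3, 6, 7, 11, 12, 16, 20, 24, 25, 29, 34, 38, 42}, so |A + A| = 21. Thus K = 21/7 = 3. For comparison, the minimum possible |A + A| over all 7-element sets is 2·7 − 1 = 13 (so min K = 13/7), attained only by arithmetic progressions.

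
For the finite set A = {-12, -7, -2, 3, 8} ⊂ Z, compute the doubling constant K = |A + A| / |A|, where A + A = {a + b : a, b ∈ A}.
K = |A + A| / |A| = 9/5

Enumerate A + A = {a + b : a, b ∈ A}. With |A| = 5, there are |A|^2 = 25 ordered sum pairs; collecting distinct values, A + A = {-24, -19, -14, -9, -4, 1, 6, 11, 16}, so |A + A| = 9. Thus K = 9/5. Here |A + A| = 2|A| − 1 = 9, the minimum possible — so K = 9/5 is minimal, which holds iff A is an arithmetic progression.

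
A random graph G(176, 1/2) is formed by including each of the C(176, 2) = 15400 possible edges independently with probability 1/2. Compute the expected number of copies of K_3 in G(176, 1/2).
E[# K_3] = C(176, 3) · (1/2)^C(3, 2) = 893200 / 2^3 = 111650

For each 3-subset S of vertices (there are C(176, 3) = 893200 such S), let X_S = 1 if S induces a K_3 (all C(3, 2) = 3 edges present). Then P(X_S = 1) = (1/2)^3 = 1/8. By linearity of expectation, E[# K_3] = C(176, 3) · (1/2)^3 = 893200 / 8 = 111650.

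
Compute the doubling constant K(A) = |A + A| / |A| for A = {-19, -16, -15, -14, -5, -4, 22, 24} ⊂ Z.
K = |A + A| / |A| = 32/8 = 4

Enumerate A + A = {a + b : a, b ∈ A}. With |A| = 8, there are |A|^2 = 64 ordered sum pairs; collecting distinct values, A + A = {-38, -35, -34, -33, -32, -31, -30, -29, -28, -24, -23, -21, -20, -19, -18, -10, -9, -8, 3, 5, 6, 7, 8, 9, 10, 17, 18, 19, 20, 44, 46, 48}, so |A + A| = 32. Thus K = 32/8 = 4. For comparison, the minimum possible |A + A| over all 8-element sets is 2·8 − 1 = 15 (so min K = 15/8), attained only by arithmetic progressions.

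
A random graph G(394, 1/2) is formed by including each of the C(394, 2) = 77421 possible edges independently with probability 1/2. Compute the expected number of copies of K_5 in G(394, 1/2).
E[# K_5] = C(394, 5) · (1/2)^C(5, 2) = 77132064828 / 2^10 = 19283016207/256 ≈ 75324282.058594

For each 5-subset S of vertices (there are C(394, 5) = 77132064828 such S), let X_S = 1 if S induces a K_5 (all C(5, 2) = 10 edges present). Then P(X_S = 1) = (1/2)^10 = 1/1024. By linearity of expectation, E[# K_5] = C(394, 5) · (1/2)^10 = 77132064828 / 1024 = 19283016207/256 ≈ 75324282.058594.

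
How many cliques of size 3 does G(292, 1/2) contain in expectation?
E[# K_3] = C(292, 3) · (1/2)^C(3, 2) = 4106980 / 2^3 = 1026745/2 = 513372.5

For each 3-subset S of vertices (there are C(292, 3) = 4106980 such S), let X_S = 1 if S induces a K_3 (all C(3, 2) = 3 edges present). Then P(X_S = 1) = (1/2)^3 = 1/8. By linearity of expectation, E[# K_3] = C(292, 3) · (1/2)^3 = 4106980 / 8 = 1026745/2 = 513372.5.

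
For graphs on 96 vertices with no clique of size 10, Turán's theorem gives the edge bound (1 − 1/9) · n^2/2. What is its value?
Turán density bound = (8/9) · 96^2/2 = 4096

Turán's theorem: ex(n, K_{r+1}) is achieved by the complete r-partite Turán graph T(n, r) with parts as balanced as possible, and is at most (1 − 1/r) · n^2/2. For r = 9, n = 96: the density bound is (8/9) · 9216/2 = 4096. The integer-valued extremum is e(T(96, 9)) = 4095, which is strictly less than the density bound 4096 since 9 ∤ 96 (the parts of T(96, 9) cannot all be equal).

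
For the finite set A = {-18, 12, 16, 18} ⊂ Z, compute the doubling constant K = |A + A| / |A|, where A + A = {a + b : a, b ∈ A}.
K = |A + A| / |A| = 10/4 = 5/2

Enumerate A + A = {a + b : a, b ∈ A}. With |A| = 4, there are |A|^2 = 16 ordered sum pairs; collecting distinct values, A + A = {-36, -6, -2, 0, 24, 28, 30, 32, 34, 36}, so |A + A| = 10. Thus K = 10/4 = 5/2. For comparison, the minimum possible |A + A| over all 4-element sets is 2·4 − 1 = 7 (so min K = 7/4), attained only by arithmetic progressions.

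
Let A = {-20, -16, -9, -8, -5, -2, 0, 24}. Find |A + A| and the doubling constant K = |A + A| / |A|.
K = |A + A| / |A| = 32/8 = 4

Enumerate A + A = {a + b : a, b ∈ A}. With |A| = 8, there are |A|^2 = 64 ordered sum pairs; collecting distinct values, A + A = {-40, -36, -32, -29, -28, -25, -24, -22, -21, -20, -18, -17, -16, -14, -13, -11, -10, -9, -8, -7, -5, -4, -2, 0, 4, 8, 15, 16, 19, 22, 24, 48}, so |A + A| = 32. Thus K = 32/8 = 4. For comparison, the minimum possible |A + A| over all 8-element sets is 2·8 − 1 = 15 (so min K = 15/8), attained only by arithmetic progressions.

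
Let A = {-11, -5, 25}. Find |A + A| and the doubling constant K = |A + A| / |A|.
K = |A + A| / |A| = 6/3 = 2

Enumerate A + A = {a + b : a, b ∈ A}. With |A| = 3, there are |A|^2 = 9 ordered sum pairs; collecting distinct values, A + A = {-22, -16, -10, 14, 20, 50}, so |A + A| = 6. Thus K = 6/3 = 2. For comparison, the minimum possible |A + A| over all 3-element sets is 2·3 − 1 = 5 (so min K = 5/3), attained only by arithmetic progressions.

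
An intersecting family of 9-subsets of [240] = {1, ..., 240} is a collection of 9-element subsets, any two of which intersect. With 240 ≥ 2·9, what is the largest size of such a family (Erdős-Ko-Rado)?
max |F| = C(239, 8) = 234553711325583

Erdős-Ko-Rado (1961): when n ≥ 2k, max |F| = C(n−1, k−1). The bound is attained by the star {A : i ∈ A} for any fixed i ∈ [n]. Here C(240−1, 9−1) = C(239, 8) = 234553711325583.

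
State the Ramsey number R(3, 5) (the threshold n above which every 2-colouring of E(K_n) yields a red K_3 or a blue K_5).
R(3, 5) = 14

Lower bound: an explicit 2-colouring of K_{13} (typically a Paley-type or other structured construction) avoids a red K_3 and a blue K_5, showing R(3, 5) > 13.
Upper bound: the Erdős–Szekeres recurrence R(r, t') ≤ R(r−1, t') + R(r, t'−1) yields R(3, 5) ≤ 14.
Hence R(3, 5) = 14.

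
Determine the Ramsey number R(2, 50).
R(2, 50) = 50

R(2, k) = k for all k ≥ 2: in a 2-colouring of K_k, either some edge is red (a red K_2) or all edges are blue (a blue K_k). And K_{49} coloured all-blue has no blue K_50, so R(2, 50) > 49. Hence R(2, 50) = 50.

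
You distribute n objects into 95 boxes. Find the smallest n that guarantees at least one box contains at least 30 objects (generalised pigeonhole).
n = (30 − 1)·95 + 1 = 2756

By the generalised pigeonhole principle, to guarantee some box contains ≥ r objects we need more than (r − 1) · k objects total. Threshold: n = (r − 1) · k + 1. With r = 30 and k = 95: n = 29 · 95 + 1 = 2755 + 1 = 2756. For n = 2755 = 29 · 95, we can put exactly 29 objects in every box, avoiding 30 in any single one — so 2756 is tight.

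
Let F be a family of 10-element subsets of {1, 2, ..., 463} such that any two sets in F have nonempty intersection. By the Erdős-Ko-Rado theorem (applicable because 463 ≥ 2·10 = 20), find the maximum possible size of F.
max |F| = C(462, 9) = 2443228892673739170

The Erdős-Ko-Rado theorem states: for n ≥ 2k, an intersecting family of k-subsets of an n-element set has size at most C(n − 1, k − 1), with equality for 'star' families {A ⊆ [n] : |A| = k, i ∈ A} (fix an element i). For n = 463, k = 10: C(462, 9) = 2443228892673739170.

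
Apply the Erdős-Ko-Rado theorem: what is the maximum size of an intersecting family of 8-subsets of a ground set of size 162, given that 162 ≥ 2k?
max |F| = C(161, 7) = 487444845680

Erdős-Ko-Rado (1961): when n ≥ 2k, max |F| = C(n−1, k−1). The bound is attained by the star {A : i ∈ A} for any fixed i ∈ [n]. Here C(162−1, 8−1) = C(161, 7) = 487444845680.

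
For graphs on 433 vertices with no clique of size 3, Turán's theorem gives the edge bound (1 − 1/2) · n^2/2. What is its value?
Turán density bound = (1/2) · 433^2/2 = 187489/4 ≈ 46872.25

Turán's theorem: ex(n, K_{r+1}) is achieved by the complete r-partite Turán graph T(n, r) with parts as balanced as possible, and is at most (1 − 1/r) · n^2/2. For r = 2, n = 433: the density bound is (1/2) · 187489/2 = 187489/4 ≈ 46872.25. The integer-valued extremum is e(T(433, 2)) = 46872, which is strictly less than the density bound 187489/4 since 2 ∤ 433 (the parts of T(433, 2) cannot all be equal).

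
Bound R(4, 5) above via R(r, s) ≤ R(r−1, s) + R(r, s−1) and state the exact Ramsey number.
R(4, 5) ≤ R(3, 5) + R(4, 4) = 14 + 18 = 32; exact value R(4, 5) = 25.

The Erdős–Szekeres recurrence R(r, s) ≤ R(r−1, s) + R(r, s−1) applied to (r, s) = (4, 5) gives
  R(4, 5) ≤ R(3, 5) + R(4, 4) = 14 + 18 = 32.
(Recall R(2, k) = k and R is symmetric.) The recurrence is not tight here (it gives 32, but the exact value is R(4, 5) = 25); the tight upper bound requires a sharper argument than the simple recurrence, combined with a lower-bound construction on K_{24}.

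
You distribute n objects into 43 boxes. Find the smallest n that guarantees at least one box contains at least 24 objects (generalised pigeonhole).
n = (24 − 1)·43 + 1 = 990

By the generalised pigeonhole principle, to guarantee some box contains ≥ r objects we need more than (r − 1) · k objects total. Threshold: n = (r − 1) · k + 1. With r = 24 and k = 43: n = 23 · 43 + 1 = 989 + 1 = 990. For n = 989 = 23 · 43, we can put exactly 23 objects in every box, avoiding 24 in any single one — so 990 is tight.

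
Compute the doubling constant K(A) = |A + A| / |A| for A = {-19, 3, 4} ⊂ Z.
K = |A + A| / |A| = 6/3 = 2

Enumerate A + A = {a + b : a, b ∈ A}. With |A| = 3, there are |A|^2 = 9 ordered sum pairs; collecting distinct values, A + A = {-38, -16, -15, 6, 7, 8}, so |A + A| = 6. Thus K = 6/3 = 2. For comparison, the minimum possible |A + A| over all 3-element sets is 2·3 − 1 = 5 (so min K = 5/3), attained only by arithmetic progressions.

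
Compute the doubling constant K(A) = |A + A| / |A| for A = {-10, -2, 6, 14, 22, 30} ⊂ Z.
K = |A + A| / |A| = 11/6

Enumerate A + A = {a + b : a, b ∈ A}. With |A| = 6, there are |A|^2 = 36 ordered sum pairs; collecting distinct values, A + A = {-20, -12, -4, 4, 12, 20, 28, 36, 44, 52, 60}, so |A + A| = 11. Thus K = 11/6. Here |A + A| = 2|A| − 1 = 11, the minimum possible — so K = 11/6 is minimal, which holds iff A is an arithmetic progression.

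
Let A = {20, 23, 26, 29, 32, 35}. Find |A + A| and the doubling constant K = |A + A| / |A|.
K = |A + A| / |A| = 11/6

Enumerate A + A = {a + b : a, b ∈ A}. With |A| = 6, there are |A|^2 = 36 ordered sum pairs; collecting distinct values, A + A = {40, 43, 46, 49, 52, 55, 58, 61, 64, 67, 70}, so |A + A| = 11. Thus K = 11/6. Here |A + A| = 2|A| − 1 = 11, the minimum possible — so K = 11/6 is minimal, which holds iff A is an arithmetic progression.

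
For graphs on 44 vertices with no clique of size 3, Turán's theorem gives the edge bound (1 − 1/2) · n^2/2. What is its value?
Turán density bound = (1/2) · 44^2/2 = 484

Turán's theorem: ex(n, K_{r+1}) is achieved by the complete r-partite Turán graph T(n, r) with parts as balanced as possible, and is at most (1 − 1/r) · n^2/2. For r = 2, n = 44: the density bound is (1/2) · 1936/2 = 484. Since 2 ∣ 44, the Turán graph T(44, 2) has parts of equal size 22, and its edge count e(T(44, 2)) = 484 attains the density bound exactly.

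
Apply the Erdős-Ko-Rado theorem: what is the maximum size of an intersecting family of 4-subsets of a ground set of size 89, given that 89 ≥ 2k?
max |F| = C(88, 3) = 109736

Erdős-Ko-Rado (1961): when n ≥ 2k, max |F| = C(n−1, k−1). The bound is attained by the star {A : i ∈ A} for any fixed i ∈ [n]. Here C(89−1, 4−1) = C(88, 3) = 109736.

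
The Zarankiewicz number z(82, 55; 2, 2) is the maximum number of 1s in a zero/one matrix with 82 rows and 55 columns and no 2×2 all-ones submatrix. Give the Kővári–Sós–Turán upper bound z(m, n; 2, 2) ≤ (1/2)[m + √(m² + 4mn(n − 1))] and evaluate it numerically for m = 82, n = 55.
z(82, 55; 2, 2) ≤ (1/2)[82 + √(82² + 4·82·55·54)] = (1/2)[82 + √980884] = 536.1979

Kővári–Sós–Turán: let r_1, ..., r_82 be the row sums and z = Σ r_i the total number of 1s. Each pair of columns can share at most one row with both entries 1 (else a 2×2 all-ones block appears), so Σ_i C(r_i, 2) ≤ C(55, 2) = 1485. By convexity Σ_i C(r_i, 2) ≥ 82·C(z/82, 2) = z(z − 82)/(2·82), giving z² − 82z − 82·55·54 ≤ 0 and hence z ≤ (1/2)[82 + √(6724 + 4·243540)] = (1/2)[82 + √980884] ≈ (1/2)(82 + 990.3959) = 536.1979.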